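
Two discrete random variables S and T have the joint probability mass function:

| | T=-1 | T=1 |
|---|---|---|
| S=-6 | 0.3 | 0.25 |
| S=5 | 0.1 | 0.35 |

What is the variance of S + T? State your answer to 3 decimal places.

34.428

E[S] = -1.05,  E[T] = 0.2,  E[ST] = 1.55
Var(S) = 31.05 − (-1.05)² = 29.9475;  Var(T) = 1 − (0.2)² = 0.96
Cov(S,T) = 1.55 − (-1.05)(0.2) = 1.76
Var(S + T) = (1)²·29.9475 + (1)²·0.96 + 2·(1)·(1)·1.76 = 34.4275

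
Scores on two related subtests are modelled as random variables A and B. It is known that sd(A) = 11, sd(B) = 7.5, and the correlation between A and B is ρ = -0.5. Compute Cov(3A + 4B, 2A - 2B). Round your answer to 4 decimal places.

193.5000

Var(A) = (11)² = 121;  Var(B) = (7.5)² = 56.25
Cov(A,B) = ρ·sd(A)·sd(B) = -0.5·11·7.5 = -41.25
Cov(3A + 4B, 2A - 2B) = (3)(2)Var(A) + (4)(-2)Var(B) + [(3)(-2) + (4)(2)]Cov(A,B)
= 6·121 + -8·56.25 + 2·-41.25 = 193.5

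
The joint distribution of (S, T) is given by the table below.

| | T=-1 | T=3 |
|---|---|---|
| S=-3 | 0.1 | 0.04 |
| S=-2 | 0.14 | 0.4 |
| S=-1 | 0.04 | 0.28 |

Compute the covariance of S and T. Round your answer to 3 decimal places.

0.442

E[S] = -1.82,  E[T] = 1.88
E[ST] = -2.98
Cov(S,T) = E[ST] − E[S]E[T] = -2.98 − (-1.82)(1.88) = 0.4416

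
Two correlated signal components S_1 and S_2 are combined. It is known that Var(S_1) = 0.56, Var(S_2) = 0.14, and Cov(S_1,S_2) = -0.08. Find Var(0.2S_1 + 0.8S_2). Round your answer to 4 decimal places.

0.0864

Var(0.2S_1 + 0.8S_2) = (0.2)²·Var(S_1) + (0.8)²·Var(S_2) + 2·(0.2)·(0.8)·Cov(S_1,S_2)
= 0.04·0.56 + 0.64·0.14 + 0.32·-0.08 = 0.0864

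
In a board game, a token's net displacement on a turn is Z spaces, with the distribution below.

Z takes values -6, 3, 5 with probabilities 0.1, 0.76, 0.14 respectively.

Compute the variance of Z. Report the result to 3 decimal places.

8.276

E[Z] = (-6)(0.1) + (3)(0.76) + (5)(0.14) = 2.38
E[Z²] = (-6)²(0.1) + (3)²(0.76) + (5)²(0.14) = 13.94
var(Z) = E[Z²] − (E[Z])² = 13.94 − (2.38)² = 8.2756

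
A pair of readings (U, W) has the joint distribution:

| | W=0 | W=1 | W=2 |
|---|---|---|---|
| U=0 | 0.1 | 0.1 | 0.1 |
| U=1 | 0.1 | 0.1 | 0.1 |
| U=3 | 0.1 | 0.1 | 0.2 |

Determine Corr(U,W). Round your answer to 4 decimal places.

E[U] = 1.5,  E[W] = 1.1
E[UW] = 1.8
Cov(U,W) = E[UW] − E[U]E[W] = 1.8 − (1.5)(1.1) = 0.15
V(U) = 1.65,  V(W) = 0.69
ρ = 0.15 / √(1.65·0.69) ≈ 0.1406

0.1406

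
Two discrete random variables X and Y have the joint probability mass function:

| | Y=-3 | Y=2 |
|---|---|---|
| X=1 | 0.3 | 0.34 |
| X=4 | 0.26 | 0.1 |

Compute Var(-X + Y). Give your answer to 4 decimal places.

9.9856

E[X] = 2.08,  E[Y] = -0.8,  E[XY] = -2.54
Var(X) = 6.4 − (2.08)² = 2.0736;  Var(Y) = 6.8 − (-0.8)² = 6.16
Cov(X,Y) = -2.54 − (2.08)(-0.8) = -0.876
Var(-X + Y) = (-1)²·2.0736 + (1)²·6.16 + 2·(-1)·(1)·-0.876 = 9.9856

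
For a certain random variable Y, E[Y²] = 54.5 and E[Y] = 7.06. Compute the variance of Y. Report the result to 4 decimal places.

Var(Y) = 54.5 − (7.06)² = 4.6564

4.6564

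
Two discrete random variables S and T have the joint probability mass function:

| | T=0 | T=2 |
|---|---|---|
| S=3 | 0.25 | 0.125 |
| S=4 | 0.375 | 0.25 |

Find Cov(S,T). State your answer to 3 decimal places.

E[S] = 3.625,  E[T] = 0.75
E[ST] = 2.75
Cov(S,T) = E[ST] − E[S]E[T] = 2.75 − (3.625)(0.75) = 0.03125

0.031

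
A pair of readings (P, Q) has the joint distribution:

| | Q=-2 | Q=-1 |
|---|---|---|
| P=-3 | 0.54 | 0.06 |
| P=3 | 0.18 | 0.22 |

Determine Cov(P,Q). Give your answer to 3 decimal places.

E[P] = -0.6,  E[Q] = -1.72
E[PQ] = 1.68
Cov(P,Q) = E[PQ] − E[P]E[Q] = 1.68 − (-0.6)(-1.72) = 0.648

0.648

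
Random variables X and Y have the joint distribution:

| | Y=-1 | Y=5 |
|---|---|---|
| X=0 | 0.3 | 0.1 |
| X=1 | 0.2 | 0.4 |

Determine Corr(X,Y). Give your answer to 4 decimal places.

E[X] = 0.6,  E[Y] = 2
E[XY] = 1.8
cov(X,Y) = E[XY] − E[X]E[Y] = 1.8 − (0.6)(2) = 0.6
V(X) = 0.24,  V(Y) = 9
ρ = 0.6 / √(0.24·9) ≈ 0.4082

0.4082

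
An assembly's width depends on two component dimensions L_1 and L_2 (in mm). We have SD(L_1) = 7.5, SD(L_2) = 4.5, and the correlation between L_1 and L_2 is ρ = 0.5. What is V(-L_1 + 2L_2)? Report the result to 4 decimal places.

V(L_1) = (7.5)² = 56.25;  V(L_2) = (4.5)² = 20.25
Cov(L_1,L_2) = ρ·SD(L_1)·SD(L_2) = 0.5·7.5·4.5 = 16.875
V(-L_1 + 2L_2) = (-1)²·V(L_1) + (2)²·V(L_2) + 2·(-1)·(2)·Cov(L_1,L_2)
= 1·56.25 + 4·20.25 + -4·16.875 = 69.75

69.7500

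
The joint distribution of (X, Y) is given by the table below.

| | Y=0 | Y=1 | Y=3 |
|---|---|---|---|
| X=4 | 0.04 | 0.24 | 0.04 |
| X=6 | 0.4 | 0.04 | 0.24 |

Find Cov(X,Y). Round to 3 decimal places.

E[X] = 5.36,  E[Y] = 1.12
E[XY] = 6
Cov(X,Y) = E[XY] − E[X]E[Y] = 6 − (5.36)(1.12) = -0.0032

-0.003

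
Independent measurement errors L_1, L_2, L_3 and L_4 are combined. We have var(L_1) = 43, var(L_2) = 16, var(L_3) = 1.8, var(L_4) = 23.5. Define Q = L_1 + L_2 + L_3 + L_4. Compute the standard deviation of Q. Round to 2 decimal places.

9.18

By independence, var(Q) = (1)²var(L_1) + (1)²var(L_2) + (1)²var(L_3) + (1)²var(L_4)
= (1)²·43 + (1)²·16 + (1)²·1.8 + (1)²·23.5 = 84.3
σ(Q) = √84.3 ≈ 9.18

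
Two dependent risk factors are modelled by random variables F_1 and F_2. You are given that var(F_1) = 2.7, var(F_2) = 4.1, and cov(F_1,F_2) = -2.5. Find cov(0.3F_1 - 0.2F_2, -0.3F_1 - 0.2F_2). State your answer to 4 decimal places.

-0.0790

cov(0.3F_1 - 0.2F_2, -0.3F_1 - 0.2F_2) = (0.3)(-0.3)var(F_1) + (-0.2)(-0.2)var(F_2) + [(0.3)(-0.2) + (-0.2)(-0.3)]cov(F_1,F_2)
= -0.09·2.7 + 0.04·4.1 + 0·-2.5 = -0.079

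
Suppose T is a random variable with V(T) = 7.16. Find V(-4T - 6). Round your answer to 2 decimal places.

V(-4T - 6) = (-4)²·V(T) = 16·7.16 = 114.56

114.56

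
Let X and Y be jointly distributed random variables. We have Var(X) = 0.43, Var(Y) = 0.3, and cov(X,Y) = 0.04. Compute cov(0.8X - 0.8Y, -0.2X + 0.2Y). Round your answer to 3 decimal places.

cov(0.8X - 0.8Y, -0.2X + 0.2Y) = (0.8)(-0.2)Var(X) + (-0.8)(0.2)Var(Y) + [(0.8)(0.2) + (-0.8)(-0.2)]cov(X,Y)
= -0.16·0.43 + -0.16·0.3 + 0.32·0.04 = -0.104

-0.104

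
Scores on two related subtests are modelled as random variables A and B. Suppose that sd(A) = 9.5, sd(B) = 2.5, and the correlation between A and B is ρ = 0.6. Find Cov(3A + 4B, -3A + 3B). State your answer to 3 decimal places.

-780.000

Var(A) = (9.5)² = 90.25;  Var(B) = (2.5)² = 6.25
Cov(A,B) = ρ·sd(A)·sd(B) = 0.6·9.5·2.5 = 14.25
Cov(3A + 4B, -3A + 3B) = (3)(-3)Var(A) + (4)(3)Var(B) + [(3)(3) + (4)(-3)]Cov(A,B)
= -9·90.25 + 12·6.25 + -3·14.25 = -780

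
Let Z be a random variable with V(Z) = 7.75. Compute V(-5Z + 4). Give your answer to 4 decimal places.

193.7500

V(-5Z + 4) = (-5)²·V(Z) = 25·7.75 = 193.75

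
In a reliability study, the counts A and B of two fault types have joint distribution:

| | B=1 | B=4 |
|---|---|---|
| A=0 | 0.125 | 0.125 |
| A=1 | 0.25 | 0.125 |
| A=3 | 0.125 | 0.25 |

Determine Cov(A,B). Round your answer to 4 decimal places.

E[A] = 1.5,  E[B] = 2.5
E[AB] = 4.125
Cov(A,B) = E[AB] − E[A]E[B] = 4.125 − (1.5)(2.5) = 0.375

0.3750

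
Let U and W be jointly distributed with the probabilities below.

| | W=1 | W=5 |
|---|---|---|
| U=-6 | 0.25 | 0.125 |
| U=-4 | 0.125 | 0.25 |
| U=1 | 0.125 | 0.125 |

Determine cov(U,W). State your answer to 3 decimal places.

0.500

E[U] = -3.5,  E[W] = 3
E[UW] = -10
cov(U,W) = E[UW] − E[U]E[W] = -10 − (-3.5)(3) = 0.5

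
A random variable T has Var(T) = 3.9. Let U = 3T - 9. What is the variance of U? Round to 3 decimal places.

35.100

Var(3T - 9) = (3)²·Var(T) = 9·3.9 = 35.1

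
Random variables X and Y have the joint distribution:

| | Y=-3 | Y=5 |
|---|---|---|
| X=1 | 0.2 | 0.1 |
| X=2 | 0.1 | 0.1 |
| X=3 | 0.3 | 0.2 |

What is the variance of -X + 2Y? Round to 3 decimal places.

E[X] = 2.2,  E[Y] = 0.2,  E[XY] = 0.6
V(X) = 5.6 − (2.2)² = 0.76;  V(Y) = 15.4 − (0.2)² = 15.36
Cov(X,Y) = 0.6 − (2.2)(0.2) = 0.16
V(-X + 2Y) = (-1)²·0.76 + (2)²·15.36 + 2·(-1)·(2)·0.16 = 61.56

61.560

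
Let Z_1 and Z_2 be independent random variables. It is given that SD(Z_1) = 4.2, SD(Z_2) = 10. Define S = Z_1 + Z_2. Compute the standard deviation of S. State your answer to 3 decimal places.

var(Z_1) = 17.64, var(Z_2) = 100
By independence, var(S) = (1)²var(Z_1) + (1)²var(Z_2)
= (1)²·17.64 + (1)²·100 = 117.64
SD(S) = √117.64 ≈ 10.846

10.846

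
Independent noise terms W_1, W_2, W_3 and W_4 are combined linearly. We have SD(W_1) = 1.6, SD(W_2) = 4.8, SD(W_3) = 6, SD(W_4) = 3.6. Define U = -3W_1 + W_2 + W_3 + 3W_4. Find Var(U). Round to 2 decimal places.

198.72

Var(W_1) = 2.56, Var(W_2) = 23.04, Var(W_3) = 36, Var(W_4) = 12.96
By independence, Var(U) = (-3)²Var(W_1) + (1)²Var(W_2) + (1)²Var(W_3) + (3)²Var(W_4)
= (-3)²·2.56 + (1)²·23.04 + (1)²·36 + (3)²·12.96 = 198.72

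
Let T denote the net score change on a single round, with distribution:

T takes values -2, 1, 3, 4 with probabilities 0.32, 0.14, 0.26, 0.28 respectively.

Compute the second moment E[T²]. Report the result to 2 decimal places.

8.24

E[T²] = (-2)²(0.32) + (1)²(0.14) + (3)²(0.26) + (4)²(0.28) = 8.24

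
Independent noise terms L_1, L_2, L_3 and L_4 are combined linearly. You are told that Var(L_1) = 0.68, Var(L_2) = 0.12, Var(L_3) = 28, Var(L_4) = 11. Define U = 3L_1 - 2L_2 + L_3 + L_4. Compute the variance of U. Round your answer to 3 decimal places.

By independence, Var(U) = (3)²Var(L_1) + (-2)²Var(L_2) + (1)²Var(L_3) + (1)²Var(L_4)
= (3)²·0.68 + (-2)²·0.12 + (1)²·28 + (1)²·11 = 45.6

45.600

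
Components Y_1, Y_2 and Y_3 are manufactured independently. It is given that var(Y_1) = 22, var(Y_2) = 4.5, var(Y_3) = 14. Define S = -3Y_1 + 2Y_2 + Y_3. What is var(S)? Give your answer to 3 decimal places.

By independence, var(S) = (-3)²var(Y_1) + (2)²var(Y_2) + (1)²var(Y_3)
= (-3)²·22 + (2)²·4.5 + (1)²·14 = 230

230.000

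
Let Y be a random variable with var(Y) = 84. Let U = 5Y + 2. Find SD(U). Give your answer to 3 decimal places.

var(5Y + 2) = (5)²·84 = 2100
SD(U) = √2100 ≈ 45.826

45.826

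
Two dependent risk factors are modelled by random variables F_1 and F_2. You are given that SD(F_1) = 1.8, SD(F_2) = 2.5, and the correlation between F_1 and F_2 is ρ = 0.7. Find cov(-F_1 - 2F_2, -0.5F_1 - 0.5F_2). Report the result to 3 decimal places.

12.595

Var(F_1) = (1.8)² = 3.24;  Var(F_2) = (2.5)² = 6.25
cov(F_1,F_2) = ρ·SD(F_1)·SD(F_2) = 0.7·1.8·2.5 = 3.15
cov(-F_1 - 2F_2, -0.5F_1 - 0.5F_2) = (-1)(-0.5)Var(F_1) + (-2)(-0.5)Var(F_2) + [(-1)(-0.5) + (-2)(-0.5)]cov(F_1,F_2)
= 0.5·3.24 + 1·6.25 + 1.5·3.15 = 12.595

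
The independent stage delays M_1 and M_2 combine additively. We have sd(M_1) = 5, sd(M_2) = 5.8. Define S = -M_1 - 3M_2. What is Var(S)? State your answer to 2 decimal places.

327.76

Var(M_1) = 25, Var(M_2) = 33.64
By independence, Var(S) = (-1)²Var(M_1) + (-3)²Var(M_2)
= (-1)²·25 + (-3)²·33.64 = 327.76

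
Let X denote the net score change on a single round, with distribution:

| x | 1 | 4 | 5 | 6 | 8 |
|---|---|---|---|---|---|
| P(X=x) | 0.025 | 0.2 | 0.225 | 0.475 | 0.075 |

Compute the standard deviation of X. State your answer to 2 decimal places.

E[X] = (1)(0.025) + (4)(0.2) + (5)(0.225) + (6)(0.475) + (8)(0.075) = 5.4
E[X²] = (1)²(0.025) + (4)²(0.2) + (5)²(0.225) + (6)²(0.475) + (8)²(0.075) = 30.75
V(X) = E[X²] − (E[X])² = 30.75 − (5.4)² = 1.59
σ(X) = √1.59 ≈ 1.26

1.26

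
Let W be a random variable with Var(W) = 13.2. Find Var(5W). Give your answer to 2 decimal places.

Var(5W) = (5)²·Var(W) = 25·13.2 = 330

330.00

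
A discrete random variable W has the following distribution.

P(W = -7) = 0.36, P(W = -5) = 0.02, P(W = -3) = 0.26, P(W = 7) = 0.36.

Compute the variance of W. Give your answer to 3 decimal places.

37.346

E[W] = (-7)(0.36) + (-5)(0.02) + (-3)(0.26) + (7)(0.36) = -0.88
E[W²] = (-7)²(0.36) + (-5)²(0.02) + (-3)²(0.26) + (7)²(0.36) = 38.12
var(W) = E[W²] − (E[W])² = 38.12 − (-0.88)² = 37.3456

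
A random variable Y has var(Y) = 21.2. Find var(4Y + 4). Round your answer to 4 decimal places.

339.2000

var(4Y + 4) = (4)²·var(Y) = 16·21.2 = 339.2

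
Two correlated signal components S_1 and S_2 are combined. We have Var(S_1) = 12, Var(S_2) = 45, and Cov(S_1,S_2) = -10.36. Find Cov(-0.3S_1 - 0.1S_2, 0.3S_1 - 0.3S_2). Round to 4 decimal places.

Cov(-0.3S_1 - 0.1S_2, 0.3S_1 - 0.3S_2) = (-0.3)(0.3)Var(S_1) + (-0.1)(-0.3)Var(S_2) + [(-0.3)(-0.3) + (-0.1)(0.3)]Cov(S_1,S_2)
= -0.09·12 + 0.03·45 + 0.06·-10.36 = -0.3516

-0.3516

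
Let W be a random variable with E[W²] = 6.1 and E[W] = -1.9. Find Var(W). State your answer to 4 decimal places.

Var(W) = 6.1 − (-1.9)² = 2.49

2.4900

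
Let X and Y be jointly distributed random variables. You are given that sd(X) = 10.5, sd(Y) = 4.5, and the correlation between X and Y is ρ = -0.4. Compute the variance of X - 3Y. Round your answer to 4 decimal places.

Var(X) = (10.5)² = 110.25;  Var(Y) = (4.5)² = 20.25
cov(X,Y) = ρ·sd(X)·sd(Y) = -0.4·10.5·4.5 = -18.9
Var(X - 3Y) = (1)²·Var(X) + (-3)²·Var(Y) + 2·(1)·(-3)·cov(X,Y)
= 1·110.25 + 9·20.25 + -6·-18.9 = 405.9

405.9000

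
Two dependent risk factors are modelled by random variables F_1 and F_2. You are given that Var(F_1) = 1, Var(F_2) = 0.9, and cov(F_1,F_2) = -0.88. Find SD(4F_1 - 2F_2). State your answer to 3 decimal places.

5.803

Var(4F_1 - 2F_2) = (4)²·Var(F_1) + (-2)²·Var(F_2) + 2·(4)·(-2)·cov(F_1,F_2)
= 16·1 + 4·0.9 + -16·-0.88 = 33.68
SD(4F_1 - 2F_2) = √33.68 ≈ 5.803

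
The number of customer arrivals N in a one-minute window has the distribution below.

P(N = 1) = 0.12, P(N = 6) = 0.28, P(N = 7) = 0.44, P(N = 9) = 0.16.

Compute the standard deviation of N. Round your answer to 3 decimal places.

2.186

E[N] = (1)(0.12) + (6)(0.28) + (7)(0.44) + (9)(0.16) = 6.32
E[N²] = (1)²(0.12) + (6)²(0.28) + (7)²(0.44) + (9)²(0.16) = 44.72
var(N) = E[N²] − (E[N])² = 44.72 − (6.32)² = 4.7776
sd(N) = √4.7776 ≈ 2.186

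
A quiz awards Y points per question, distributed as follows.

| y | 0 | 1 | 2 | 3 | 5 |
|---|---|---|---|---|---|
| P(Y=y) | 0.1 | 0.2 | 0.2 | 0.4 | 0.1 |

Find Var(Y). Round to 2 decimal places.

E[Y] = (0)(0.1) + (1)(0.2) + (2)(0.2) + (3)(0.4) + (5)(0.1) = 2.3
E[Y²] = (0)²(0.1) + (1)²(0.2) + (2)²(0.2) + (3)²(0.4) + (5)²(0.1) = 7.1
Var(Y) = E[Y²] − (E[Y])² = 7.1 − (2.3)² = 1.81

1.81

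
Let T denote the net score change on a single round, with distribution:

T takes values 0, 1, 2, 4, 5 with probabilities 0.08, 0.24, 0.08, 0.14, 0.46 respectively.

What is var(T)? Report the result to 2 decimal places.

3.67

E[T] = (0)(0.08) + (1)(0.24) + (2)(0.08) + (4)(0.14) + (5)(0.46) = 3.26
E[T²] = (0)²(0.08) + (1)²(0.24) + (2)²(0.08) + (4)²(0.14) + (5)²(0.46) = 14.3
var(T) = E[T²] − (E[T])² = 14.3 − (3.26)² = 3.6724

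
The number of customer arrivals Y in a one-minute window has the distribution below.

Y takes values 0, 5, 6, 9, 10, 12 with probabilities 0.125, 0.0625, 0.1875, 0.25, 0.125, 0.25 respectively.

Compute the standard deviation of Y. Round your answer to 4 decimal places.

E[Y] = (0)(0.125) + (5)(0.0625) + (6)(0.1875) + (9)(0.25) + (10)(0.125) + (12)(0.25) = 7.9375
E[Y²] = (0)²(0.125) + (5)²(0.0625) + (6)²(0.1875) + (9)²(0.25) + (10)²(0.125) + (12)²(0.25) = 77.0625
Var(Y) = E[Y²] − (E[Y])² = 77.0625 − (7.9375)² = 14.05859375
SD(Y) = √14.05859375 ≈ 3.7495

3.7495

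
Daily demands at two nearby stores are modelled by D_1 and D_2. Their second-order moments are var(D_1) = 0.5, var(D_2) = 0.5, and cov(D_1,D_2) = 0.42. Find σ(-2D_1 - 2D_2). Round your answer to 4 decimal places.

2.7129

var(-2D_1 - 2D_2) = (-2)²·var(D_1) + (-2)²·var(D_2) + 2·(-2)·(-2)·cov(D_1,D_2)
= 4·0.5 + 4·0.5 + 8·0.42 = 7.36
σ(-2D_1 - 2D_2) = √7.36 ≈ 2.7129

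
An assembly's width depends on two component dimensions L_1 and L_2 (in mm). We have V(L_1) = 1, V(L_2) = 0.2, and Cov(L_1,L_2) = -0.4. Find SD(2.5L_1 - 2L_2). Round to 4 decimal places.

V(2.5L_1 - 2L_2) = (2.5)²·V(L_1) + (-2)²·V(L_2) + 2·(2.5)·(-2)·Cov(L_1,L_2)
= 6.25·1 + 4·0.2 + -10·-0.4 = 11.05
SD(2.5L_1 - 2L_2) = √11.05 ≈ 3.3242

3.3242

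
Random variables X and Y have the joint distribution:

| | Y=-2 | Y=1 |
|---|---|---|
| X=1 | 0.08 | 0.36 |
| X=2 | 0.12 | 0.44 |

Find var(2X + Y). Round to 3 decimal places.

E[X] = 1.56,  E[Y] = 0.4,  E[XY] = 0.6
var(X) = 2.68 − (1.56)² = 0.2464;  var(Y) = 1.6 − (0.4)² = 1.44
Cov(X,Y) = 0.6 − (1.56)(0.4) = -0.024
var(2X + Y) = (2)²·0.2464 + (1)²·1.44 + 2·(2)·(1)·-0.024 = 2.3296

2.330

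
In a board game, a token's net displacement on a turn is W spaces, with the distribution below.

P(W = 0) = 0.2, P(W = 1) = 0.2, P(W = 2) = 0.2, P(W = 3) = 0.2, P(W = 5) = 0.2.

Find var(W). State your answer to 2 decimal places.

2.96

E[W] = (0)(0.2) + (1)(0.2) + (2)(0.2) + (3)(0.2) + (5)(0.2) = 2.2
E[W²] = (0)²(0.2) + (1)²(0.2) + (2)²(0.2) + (3)²(0.2) + (5)²(0.2) = 7.8
var(W) = E[W²] − (E[W])² = 7.8 − (2.2)² = 2.96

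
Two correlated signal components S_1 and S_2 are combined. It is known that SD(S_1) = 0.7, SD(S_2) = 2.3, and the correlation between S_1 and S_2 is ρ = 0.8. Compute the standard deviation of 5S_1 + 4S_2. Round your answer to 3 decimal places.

V(S_1) = (0.7)² = 0.49;  V(S_2) = (2.3)² = 5.29
Cov(S_1,S_2) = ρ·SD(S_1)·SD(S_2) = 0.8·0.7·2.3 = 1.288
V(5S_1 + 4S_2) = (5)²·V(S_1) + (4)²·V(S_2) + 2·(5)·(4)·Cov(S_1,S_2)
= 25·0.49 + 16·5.29 + 40·1.288 = 148.41
SD(5S_1 + 4S_2) = √148.41 ≈ 12.182

12.182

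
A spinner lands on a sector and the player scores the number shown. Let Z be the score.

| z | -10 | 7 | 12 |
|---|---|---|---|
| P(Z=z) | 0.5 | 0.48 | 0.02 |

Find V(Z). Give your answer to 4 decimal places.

E[Z] = (-10)(0.5) + (7)(0.48) + (12)(0.02) = -1.4
E[Z²] = (-10)²(0.5) + (7)²(0.48) + (12)²(0.02) = 76.4
V(Z) = E[Z²] − (E[Z])² = 76.4 − (-1.4)² = 74.44

74.4400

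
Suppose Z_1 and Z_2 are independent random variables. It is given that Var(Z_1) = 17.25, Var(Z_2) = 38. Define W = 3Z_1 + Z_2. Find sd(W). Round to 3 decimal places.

By independence, Var(W) = (3)²Var(Z_1) + (1)²Var(Z_2)
= (3)²·17.25 + (1)²·38 = 193.25
sd(W) = √193.25 ≈ 13.901

13.901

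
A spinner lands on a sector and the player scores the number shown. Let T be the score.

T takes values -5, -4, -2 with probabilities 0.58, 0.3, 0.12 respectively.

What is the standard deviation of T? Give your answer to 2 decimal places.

0.97

E[T] = (-5)(0.58) + (-4)(0.3) + (-2)(0.12) = -4.34
E[T²] = (-5)²(0.58) + (-4)²(0.3) + (-2)²(0.12) = 19.78
Var(T) = E[T²] − (E[T])² = 19.78 − (-4.34)² = 0.9444
σ(T) = √0.9444 ≈ 0.97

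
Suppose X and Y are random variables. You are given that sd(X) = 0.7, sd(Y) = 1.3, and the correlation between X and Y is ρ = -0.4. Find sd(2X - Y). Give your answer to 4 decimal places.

2.2596

Var(X) = (0.7)² = 0.49;  Var(Y) = (1.3)² = 1.69
cov(X,Y) = ρ·sd(X)·sd(Y) = -0.4·0.7·1.3 = -0.364
Var(2X - Y) = (2)²·Var(X) + (-1)²·Var(Y) + 2·(2)·(-1)·cov(X,Y)
= 4·0.49 + 1·1.69 + -4·-0.364 = 5.106
sd(2X - Y) = √5.106 ≈ 2.2596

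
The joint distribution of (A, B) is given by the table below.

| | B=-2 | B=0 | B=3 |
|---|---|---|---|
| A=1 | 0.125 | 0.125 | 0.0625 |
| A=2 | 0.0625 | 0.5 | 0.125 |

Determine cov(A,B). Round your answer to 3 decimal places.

0.121

E[A] = 1.6875,  E[B] = 0.1875
E[AB] = 0.4375
cov(A,B) = E[AB] − E[A]E[B] = 0.4375 − (1.6875)(0.1875) = 0.12109375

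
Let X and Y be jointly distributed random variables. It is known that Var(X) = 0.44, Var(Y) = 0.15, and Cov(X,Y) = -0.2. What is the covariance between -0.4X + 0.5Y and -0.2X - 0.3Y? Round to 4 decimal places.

0.0087

Cov(-0.4X + 0.5Y, -0.2X - 0.3Y) = (-0.4)(-0.2)Var(X) + (0.5)(-0.3)Var(Y) + [(-0.4)(-0.3) + (0.5)(-0.2)]Cov(X,Y)
= 0.08·0.44 + -0.15·0.15 + 0.02·-0.2 = 0.0087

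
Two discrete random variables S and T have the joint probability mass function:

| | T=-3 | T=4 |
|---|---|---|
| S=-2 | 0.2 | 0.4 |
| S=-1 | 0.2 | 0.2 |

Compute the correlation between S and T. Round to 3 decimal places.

E[S] = -1.6,  E[T] = 1.2
E[ST] = -2.2
cov(S,T) = E[ST] − E[S]E[T] = -2.2 − (-1.6)(1.2) = -0.28
Var(S) = 0.24,  Var(T) = 11.76
ρ = -0.28 / √(0.24·11.76) ≈ -0.167

-0.167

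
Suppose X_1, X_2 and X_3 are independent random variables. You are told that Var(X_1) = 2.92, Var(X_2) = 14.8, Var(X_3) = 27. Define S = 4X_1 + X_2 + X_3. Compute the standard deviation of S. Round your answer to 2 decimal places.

By independence, Var(S) = (4)²Var(X_1) + (1)²Var(X_2) + (1)²Var(X_3)
= (4)²·2.92 + (1)²·14.8 + (1)²·27 = 88.52
SD(S) = √88.52 ≈ 9.41

9.41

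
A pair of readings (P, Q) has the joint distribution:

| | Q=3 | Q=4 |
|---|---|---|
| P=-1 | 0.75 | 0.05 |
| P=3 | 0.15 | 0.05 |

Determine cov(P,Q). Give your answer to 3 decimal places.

0.120

E[P] = -0.2,  E[Q] = 3.1
E[PQ] = -0.5
cov(P,Q) = E[PQ] − E[P]E[Q] = -0.5 − (-0.2)(3.1) = 0.12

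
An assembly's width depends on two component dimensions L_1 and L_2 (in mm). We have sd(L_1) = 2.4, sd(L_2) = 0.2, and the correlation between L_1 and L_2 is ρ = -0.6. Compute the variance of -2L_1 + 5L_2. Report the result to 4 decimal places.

var(L_1) = (2.4)² = 5.76;  var(L_2) = (0.2)² = 0.04
Cov(L_1,L_2) = ρ·sd(L_1)·sd(L_2) = -0.6·2.4·0.2 = -0.288
var(-2L_1 + 5L_2) = (-2)²·var(L_1) + (5)²·var(L_2) + 2·(-2)·(5)·Cov(L_1,L_2)
= 4·5.76 + 25·0.04 + -20·-0.288 = 29.8

29.8000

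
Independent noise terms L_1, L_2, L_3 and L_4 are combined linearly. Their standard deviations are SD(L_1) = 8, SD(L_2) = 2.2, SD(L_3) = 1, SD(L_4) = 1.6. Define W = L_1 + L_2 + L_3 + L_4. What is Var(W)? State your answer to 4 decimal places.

Var(L_1) = 64, Var(L_2) = 4.84, Var(L_3) = 1, Var(L_4) = 2.56
By independence, Var(W) = (1)²Var(L_1) + (1)²Var(L_2) + (1)²Var(L_3) + (1)²Var(L_4)
= (1)²·64 + (1)²·4.84 + (1)²·1 + (1)²·2.56 = 72.4

72.4000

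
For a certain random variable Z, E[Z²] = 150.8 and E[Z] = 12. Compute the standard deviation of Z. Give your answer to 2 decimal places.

2.61

Var(Z) = 150.8 − (12)² = 6.8
SD(Z) = √6.8 ≈ 2.61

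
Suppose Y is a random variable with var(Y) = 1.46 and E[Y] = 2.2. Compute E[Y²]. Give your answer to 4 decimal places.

6.3000

E[Y²] = var(Y) + (E[Y])² = 1.46 + (2.2)² = 6.3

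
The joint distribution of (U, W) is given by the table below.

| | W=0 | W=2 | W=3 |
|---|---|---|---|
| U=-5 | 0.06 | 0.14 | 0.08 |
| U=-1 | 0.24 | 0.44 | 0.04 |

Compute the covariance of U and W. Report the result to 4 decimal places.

-0.3776

E[U] = -2.12,  E[W] = 1.52
E[UW] = -3.6
Cov(U,W) = E[UW] − E[U]E[W] = -3.6 − (-2.12)(1.52) = -0.3776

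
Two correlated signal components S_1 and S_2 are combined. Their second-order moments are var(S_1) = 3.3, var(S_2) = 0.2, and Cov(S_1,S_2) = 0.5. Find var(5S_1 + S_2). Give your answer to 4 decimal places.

87.7000

var(5S_1 + S_2) = (5)²·var(S_1) + (1)²·var(S_2) + 2·(5)·(1)·Cov(S_1,S_2)
= 25·3.3 + 1·0.2 + 10·0.5 = 87.7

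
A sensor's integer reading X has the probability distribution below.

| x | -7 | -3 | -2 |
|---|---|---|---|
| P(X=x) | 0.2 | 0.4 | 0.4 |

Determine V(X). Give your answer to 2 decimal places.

3.44

E[X] = (-7)(0.2) + (-3)(0.4) + (-2)(0.4) = -3.4
E[X²] = (-7)²(0.2) + (-3)²(0.4) + (-2)²(0.4) = 15
V(X) = E[X²] − (E[X])² = 15 − (-3.4)² = 3.44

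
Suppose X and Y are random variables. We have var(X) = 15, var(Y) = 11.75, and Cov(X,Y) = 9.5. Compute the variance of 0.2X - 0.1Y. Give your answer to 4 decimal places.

var(0.2X - 0.1Y) = (0.2)²·var(X) + (-0.1)²·var(Y) + 2·(0.2)·(-0.1)·Cov(X,Y)
= 0.04·15 + 0.01·11.75 + -0.04·9.5 = 0.3375

0.3375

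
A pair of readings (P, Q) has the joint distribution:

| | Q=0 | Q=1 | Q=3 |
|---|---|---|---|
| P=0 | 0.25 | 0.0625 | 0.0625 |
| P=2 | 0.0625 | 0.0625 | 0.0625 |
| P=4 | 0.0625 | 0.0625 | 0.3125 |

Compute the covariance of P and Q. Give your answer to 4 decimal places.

1.3125

E[P] = 2.125,  E[Q] = 1.5
E[PQ] = 4.5
Cov(P,Q) = E[PQ] − E[P]E[Q] = 4.5 − (2.125)(1.5) = 1.3125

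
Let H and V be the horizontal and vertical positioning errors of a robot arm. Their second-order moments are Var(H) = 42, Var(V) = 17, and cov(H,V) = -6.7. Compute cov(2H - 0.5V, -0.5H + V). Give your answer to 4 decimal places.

cov(2H - 0.5V, -0.5H + V) = (2)(-0.5)Var(H) + (-0.5)(1)Var(V) + [(2)(1) + (-0.5)(-0.5)]cov(H,V)
= -1·42 + -0.5·17 + 2.25·-6.7 = -65.575

-65.5750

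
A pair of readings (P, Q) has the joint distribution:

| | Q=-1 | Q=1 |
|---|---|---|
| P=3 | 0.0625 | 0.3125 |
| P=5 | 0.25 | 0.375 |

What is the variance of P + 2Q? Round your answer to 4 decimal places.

3.5000

E[P] = 4.25,  E[Q] = 0.375,  E[PQ] = 1.375
var(P) = 19 − (4.25)² = 0.9375;  var(Q) = 1 − (0.375)² = 0.859375
Cov(P,Q) = 1.375 − (4.25)(0.375) = -0.21875
var(P + 2Q) = (1)²·0.9375 + (2)²·0.859375 + 2·(1)·(2)·-0.21875 = 3.5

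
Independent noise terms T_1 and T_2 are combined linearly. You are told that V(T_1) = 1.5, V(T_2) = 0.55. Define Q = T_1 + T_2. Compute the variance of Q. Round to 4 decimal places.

By independence, V(Q) = (1)²V(T_1) + (1)²V(T_2)
= (1)²·1.5 + (1)²·0.55 = 2.05

2.0500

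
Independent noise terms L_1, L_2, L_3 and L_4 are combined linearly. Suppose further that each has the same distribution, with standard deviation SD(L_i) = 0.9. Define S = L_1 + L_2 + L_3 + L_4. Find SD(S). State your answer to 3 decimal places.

1.800

Var(L_i) = (0.9)² = 0.81
By independence, Var(S) = (1)²Var(L_1) + (1)²Var(L_2) + (1)²Var(L_3) + (1)²Var(L_4)
= (1)²·0.81 + (1)²·0.81 + (1)²·0.81 + (1)²·0.81 = 3.24
SD(S) = √3.24 ≈ 1.800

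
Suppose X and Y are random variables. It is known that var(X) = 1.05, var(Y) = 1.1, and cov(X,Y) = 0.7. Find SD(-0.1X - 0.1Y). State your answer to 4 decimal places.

0.1884

var(-0.1X - 0.1Y) = (-0.1)²·var(X) + (-0.1)²·var(Y) + 2·(-0.1)·(-0.1)·cov(X,Y)
= 0.01·1.05 + 0.01·1.1 + 0.02·0.7 = 0.0355
SD(-0.1X - 0.1Y) = √0.0355 ≈ 0.1884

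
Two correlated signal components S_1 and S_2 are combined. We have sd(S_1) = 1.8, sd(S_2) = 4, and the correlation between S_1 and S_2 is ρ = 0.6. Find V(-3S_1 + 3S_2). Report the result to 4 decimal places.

95.4000

V(S_1) = (1.8)² = 3.24;  V(S_2) = (4)² = 16
Cov(S_1,S_2) = ρ·sd(S_1)·sd(S_2) = 0.6·1.8·4 = 4.32
V(-3S_1 + 3S_2) = (-3)²·V(S_1) + (3)²·V(S_2) + 2·(-3)·(3)·Cov(S_1,S_2)
= 9·3.24 + 9·16 + -18·4.32 = 95.4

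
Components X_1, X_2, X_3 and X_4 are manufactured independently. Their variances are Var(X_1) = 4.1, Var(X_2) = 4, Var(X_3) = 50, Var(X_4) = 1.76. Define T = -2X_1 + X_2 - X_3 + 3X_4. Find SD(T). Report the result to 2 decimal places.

By independence, Var(T) = (-2)²Var(X_1) + (1)²Var(X_2) + (-1)²Var(X_3) + (3)²Var(X_4)
= (-2)²·4.1 + (1)²·4 + (-1)²·50 + (3)²·1.76 = 86.24
SD(T) = √86.24 ≈ 9.29

9.29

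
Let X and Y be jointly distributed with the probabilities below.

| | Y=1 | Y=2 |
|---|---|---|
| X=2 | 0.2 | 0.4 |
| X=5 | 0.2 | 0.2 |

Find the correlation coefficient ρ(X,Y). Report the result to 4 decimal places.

-0.1667

E[X] = 3.2,  E[Y] = 1.6
E[XY] = 5
cov(X,Y) = E[XY] − E[X]E[Y] = 5 − (3.2)(1.6) = -0.12
var(X) = 2.16,  var(Y) = 0.24
ρ = -0.12 / √(2.16·0.24) ≈ -0.1667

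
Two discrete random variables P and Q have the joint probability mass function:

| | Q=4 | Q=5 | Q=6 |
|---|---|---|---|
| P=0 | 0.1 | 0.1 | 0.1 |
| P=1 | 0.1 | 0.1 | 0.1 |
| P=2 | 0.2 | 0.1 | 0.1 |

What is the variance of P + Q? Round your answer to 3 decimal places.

1.200

E[P] = 1.1,  E[Q] = 4.9,  E[PQ] = 5.3
Var(P) = 1.9 − (1.1)² = 0.69;  Var(Q) = 24.7 − (4.9)² = 0.69
cov(P,Q) = 5.3 − (1.1)(4.9) = -0.09
Var(P + Q) = (1)²·0.69 + (1)²·0.69 + 2·(1)·(1)·-0.09 = 1.2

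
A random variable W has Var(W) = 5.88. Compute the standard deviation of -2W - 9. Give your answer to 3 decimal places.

Var(-2W - 9) = (-2)²·5.88 = 23.52
SD(-2W - 9) = √23.52 ≈ 4.850

4.850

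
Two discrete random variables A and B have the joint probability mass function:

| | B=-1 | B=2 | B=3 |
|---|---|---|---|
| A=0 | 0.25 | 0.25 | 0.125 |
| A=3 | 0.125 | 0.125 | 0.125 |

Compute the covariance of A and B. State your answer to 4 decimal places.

E[A] = 1.125,  E[B] = 1.125
E[AB] = 1.5
Cov(A,B) = E[AB] − E[A]E[B] = 1.5 − (1.125)(1.125) = 0.234375

0.2344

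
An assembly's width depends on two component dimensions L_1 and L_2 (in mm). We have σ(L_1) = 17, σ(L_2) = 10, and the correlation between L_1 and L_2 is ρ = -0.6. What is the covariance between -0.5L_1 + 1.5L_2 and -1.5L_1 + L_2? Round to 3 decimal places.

Var(L_1) = (17)² = 289;  Var(L_2) = (10)² = 100
Cov(L_1,L_2) = ρ·σ(L_1)·σ(L_2) = -0.6·17·10 = -102
Cov(-0.5L_1 + 1.5L_2, -1.5L_1 + L_2) = (-0.5)(-1.5)Var(L_1) + (1.5)(1)Var(L_2) + [(-0.5)(1) + (1.5)(-1.5)]Cov(L_1,L_2)
= 0.75·289 + 1.5·100 + -2.75·-102 = 647.25

647.250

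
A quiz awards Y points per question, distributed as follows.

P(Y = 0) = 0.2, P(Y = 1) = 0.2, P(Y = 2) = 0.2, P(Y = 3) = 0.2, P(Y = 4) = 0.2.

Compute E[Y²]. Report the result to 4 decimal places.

E[Y²] = (0)²(0.2) + (1)²(0.2) + (2)²(0.2) + (3)²(0.2) + (4)²(0.2) = 6

6.0000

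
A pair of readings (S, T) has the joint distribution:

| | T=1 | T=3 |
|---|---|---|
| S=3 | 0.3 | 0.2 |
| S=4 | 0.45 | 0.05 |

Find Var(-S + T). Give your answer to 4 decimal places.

E[S] = 3.5,  E[T] = 1.5,  E[ST] = 5.1
Var(S) = 12.5 − (3.5)² = 0.25;  Var(T) = 3 − (1.5)² = 0.75
cov(S,T) = 5.1 − (3.5)(1.5) = -0.15
Var(-S + T) = (-1)²·0.25 + (1)²·0.75 + 2·(-1)·(1)·-0.15 = 1.3

1.3000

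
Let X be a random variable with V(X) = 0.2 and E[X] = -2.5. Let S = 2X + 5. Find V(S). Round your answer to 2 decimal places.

0.80

V(2X + 5) = (2)²·V(X) = 4·0.2 = 0.8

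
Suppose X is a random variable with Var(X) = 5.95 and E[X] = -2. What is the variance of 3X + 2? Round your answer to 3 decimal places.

53.550

Var(3X + 2) = (3)²·Var(X) = 9·5.95 = 53.55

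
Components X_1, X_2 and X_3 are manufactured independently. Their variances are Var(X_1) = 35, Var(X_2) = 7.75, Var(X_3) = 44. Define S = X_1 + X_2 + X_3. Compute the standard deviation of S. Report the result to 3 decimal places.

9.314

By independence, Var(S) = (1)²Var(X_1) + (1)²Var(X_2) + (1)²Var(X_3)
= (1)²·35 + (1)²·7.75 + (1)²·44 = 86.75
σ(S) = √86.75 ≈ 9.314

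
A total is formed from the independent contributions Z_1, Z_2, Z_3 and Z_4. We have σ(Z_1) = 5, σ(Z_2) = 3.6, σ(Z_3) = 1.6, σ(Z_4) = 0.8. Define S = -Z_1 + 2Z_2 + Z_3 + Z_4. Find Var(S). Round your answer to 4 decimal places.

Var(Z_1) = 25, Var(Z_2) = 12.96, Var(Z_3) = 2.56, Var(Z_4) = 0.64
By independence, Var(S) = (-1)²Var(Z_1) + (2)²Var(Z_2) + (1)²Var(Z_3) + (1)²Var(Z_4)
= (-1)²·25 + (2)²·12.96 + (1)²·2.56 + (1)²·0.64 = 80.04

80.0400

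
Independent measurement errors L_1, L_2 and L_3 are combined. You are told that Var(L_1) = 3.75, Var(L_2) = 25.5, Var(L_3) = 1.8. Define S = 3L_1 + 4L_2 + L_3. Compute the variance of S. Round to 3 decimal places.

443.550

By independence, Var(S) = (3)²Var(L_1) + (4)²Var(L_2) + (1)²Var(L_3)
= (3)²·3.75 + (4)²·25.5 + (1)²·1.8 = 443.55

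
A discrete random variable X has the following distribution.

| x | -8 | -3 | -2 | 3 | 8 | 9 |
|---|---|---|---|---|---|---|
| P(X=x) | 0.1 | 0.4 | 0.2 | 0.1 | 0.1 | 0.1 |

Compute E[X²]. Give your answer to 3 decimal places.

26.200

E[X²] = (-8)²(0.1) + (-3)²(0.4) + (-2)²(0.2) + (3)²(0.1) + (8)²(0.1) + (9)²(0.1) = 26.2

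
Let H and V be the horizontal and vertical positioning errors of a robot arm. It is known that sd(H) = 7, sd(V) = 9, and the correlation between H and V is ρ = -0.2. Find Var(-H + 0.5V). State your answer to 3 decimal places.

81.850

Var(H) = (7)² = 49;  Var(V) = (9)² = 81
Cov(H,V) = ρ·sd(H)·sd(V) = -0.2·7·9 = -12.6
Var(-H + 0.5V) = (-1)²·Var(H) + (0.5)²·Var(V) + 2·(-1)·(0.5)·Cov(H,V)
= 1·49 + 0.25·81 + -1·-12.6 = 81.85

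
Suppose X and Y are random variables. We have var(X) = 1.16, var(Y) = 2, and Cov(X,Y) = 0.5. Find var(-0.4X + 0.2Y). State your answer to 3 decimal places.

0.186

var(-0.4X + 0.2Y) = (-0.4)²·var(X) + (0.2)²·var(Y) + 2·(-0.4)·(0.2)·Cov(X,Y)
= 0.16·1.16 + 0.04·2 + -0.16·0.5 = 0.1856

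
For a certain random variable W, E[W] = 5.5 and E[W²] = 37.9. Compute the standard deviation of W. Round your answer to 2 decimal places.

Var(W) = 37.9 − (5.5)² = 7.65
σ(W) = √7.65 ≈ 2.77

2.77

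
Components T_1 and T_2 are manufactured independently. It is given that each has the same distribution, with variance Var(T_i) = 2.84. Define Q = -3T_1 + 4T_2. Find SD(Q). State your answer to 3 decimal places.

8.426

By independence, Var(Q) = (-3)²Var(T_1) + (4)²Var(T_2)
= (-3)²·2.84 + (4)²·2.84 = 71
SD(Q) = √71 ≈ 8.426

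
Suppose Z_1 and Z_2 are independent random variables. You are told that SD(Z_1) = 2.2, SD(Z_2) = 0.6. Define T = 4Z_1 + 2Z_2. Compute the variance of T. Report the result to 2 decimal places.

78.88

var(Z_1) = 4.84, var(Z_2) = 0.36
By independence, var(T) = (4)²var(Z_1) + (2)²var(Z_2)
= (4)²·4.84 + (2)²·0.36 = 78.88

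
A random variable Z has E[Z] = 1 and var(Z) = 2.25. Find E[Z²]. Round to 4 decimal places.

3.2500

E[Z²] = var(Z) + (E[Z])² = 2.25 + (1)² = 3.25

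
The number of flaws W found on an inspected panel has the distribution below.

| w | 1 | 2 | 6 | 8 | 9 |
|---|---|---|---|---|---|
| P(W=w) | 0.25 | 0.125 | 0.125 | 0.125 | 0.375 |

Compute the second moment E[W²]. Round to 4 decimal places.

E[W²] = (1)²(0.25) + (2)²(0.125) + (6)²(0.125) + (8)²(0.125) + (9)²(0.375) = 43.625

43.6250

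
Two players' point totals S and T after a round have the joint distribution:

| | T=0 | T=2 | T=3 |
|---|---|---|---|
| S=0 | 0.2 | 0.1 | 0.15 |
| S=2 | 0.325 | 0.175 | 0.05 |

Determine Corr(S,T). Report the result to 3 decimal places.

E[S] = 1.1,  E[T] = 1.15
E[ST] = 1
cov(S,T) = E[ST] − E[S]E[T] = 1 − (1.1)(1.15) = -0.265
Var(S) = 0.99,  Var(T) = 1.5775
ρ = -0.265 / √(0.99·1.5775) ≈ -0.212

-0.212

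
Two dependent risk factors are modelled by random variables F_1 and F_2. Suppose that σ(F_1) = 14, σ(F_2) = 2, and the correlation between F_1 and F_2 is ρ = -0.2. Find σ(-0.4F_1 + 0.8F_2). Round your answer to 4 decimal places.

6.1241

var(F_1) = (14)² = 196;  var(F_2) = (2)² = 4
Cov(F_1,F_2) = ρ·σ(F_1)·σ(F_2) = -0.2·14·2 = -5.6
var(-0.4F_1 + 0.8F_2) = (-0.4)²·var(F_1) + (0.8)²·var(F_2) + 2·(-0.4)·(0.8)·Cov(F_1,F_2)
= 0.16·196 + 0.64·4 + -0.64·-5.6 = 37.504
σ(-0.4F_1 + 0.8F_2) = √37.504 ≈ 6.1241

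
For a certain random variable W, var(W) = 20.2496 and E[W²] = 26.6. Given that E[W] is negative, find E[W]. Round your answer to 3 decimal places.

(E[W])² = E[W²] − var(W) = 26.6 − 20.2496 = 6.3504
E[W] = −√6.3504 = -2.52

-2.520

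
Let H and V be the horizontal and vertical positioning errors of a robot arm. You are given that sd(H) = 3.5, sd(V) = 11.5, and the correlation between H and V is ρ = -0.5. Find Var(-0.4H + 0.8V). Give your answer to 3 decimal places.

Var(H) = (3.5)² = 12.25;  Var(V) = (11.5)² = 132.25
Cov(H,V) = ρ·sd(H)·sd(V) = -0.5·3.5·11.5 = -20.125
Var(-0.4H + 0.8V) = (-0.4)²·Var(H) + (0.8)²·Var(V) + 2·(-0.4)·(0.8)·Cov(H,V)
= 0.16·12.25 + 0.64·132.25 + -0.64·-20.125 = 99.48

99.480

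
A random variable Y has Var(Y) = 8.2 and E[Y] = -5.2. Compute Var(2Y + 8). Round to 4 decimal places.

32.8000

Var(2Y + 8) = (2)²·Var(Y) = 4·8.2 = 32.8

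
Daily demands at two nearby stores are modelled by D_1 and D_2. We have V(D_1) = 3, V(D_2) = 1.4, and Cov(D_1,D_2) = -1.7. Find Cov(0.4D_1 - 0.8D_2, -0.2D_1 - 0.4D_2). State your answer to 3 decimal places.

0.208

Cov(0.4D_1 - 0.8D_2, -0.2D_1 - 0.4D_2) = (0.4)(-0.2)V(D_1) + (-0.8)(-0.4)V(D_2) + [(0.4)(-0.4) + (-0.8)(-0.2)]Cov(D_1,D_2)
= -0.08·3 + 0.32·1.4 + 0·-1.7 = 0.208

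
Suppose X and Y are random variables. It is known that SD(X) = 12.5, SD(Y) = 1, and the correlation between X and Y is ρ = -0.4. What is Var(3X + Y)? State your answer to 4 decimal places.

Var(X) = (12.5)² = 156.25;  Var(Y) = (1)² = 1
cov(X,Y) = ρ·SD(X)·SD(Y) = -0.4·12.5·1 = -5
Var(3X + Y) = (3)²·Var(X) + (1)²·Var(Y) + 2·(3)·(1)·cov(X,Y)
= 9·156.25 + 1·1 + 6·-5 = 1377.25

1377.2500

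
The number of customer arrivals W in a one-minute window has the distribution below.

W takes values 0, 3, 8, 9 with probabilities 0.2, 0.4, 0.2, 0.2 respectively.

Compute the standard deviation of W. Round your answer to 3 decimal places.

E[W] = (0)(0.2) + (3)(0.4) + (8)(0.2) + (9)(0.2) = 4.6
E[W²] = (0)²(0.2) + (3)²(0.4) + (8)²(0.2) + (9)²(0.2) = 32.6
Var(W) = E[W²] − (E[W])² = 32.6 − (4.6)² = 11.44
sd(W) = √11.44 ≈ 3.382

3.382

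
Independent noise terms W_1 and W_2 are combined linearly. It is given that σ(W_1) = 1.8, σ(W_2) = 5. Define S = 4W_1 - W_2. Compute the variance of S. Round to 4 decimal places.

76.8400

Var(W_1) = 3.24, Var(W_2) = 25
By independence, Var(S) = (4)²Var(W_1) + (-1)²Var(W_2)
= (4)²·3.24 + (-1)²·25 = 76.84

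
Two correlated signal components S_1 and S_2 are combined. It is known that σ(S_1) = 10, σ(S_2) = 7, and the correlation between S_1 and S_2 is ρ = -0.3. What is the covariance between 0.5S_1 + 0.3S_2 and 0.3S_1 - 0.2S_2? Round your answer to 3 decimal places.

12.270

Var(S_1) = (10)² = 100;  Var(S_2) = (7)² = 49
cov(S_1,S_2) = ρ·σ(S_1)·σ(S_2) = -0.3·10·7 = -21
cov(0.5S_1 + 0.3S_2, 0.3S_1 - 0.2S_2) = (0.5)(0.3)Var(S_1) + (0.3)(-0.2)Var(S_2) + [(0.5)(-0.2) + (0.3)(0.3)]cov(S_1,S_2)
= 0.15·100 + -0.06·49 + -0.01·-21 = 12.27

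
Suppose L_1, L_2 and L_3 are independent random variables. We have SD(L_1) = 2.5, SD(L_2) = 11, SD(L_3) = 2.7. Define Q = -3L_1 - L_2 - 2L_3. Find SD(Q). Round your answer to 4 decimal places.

V(L_1) = 6.25, V(L_2) = 121, V(L_3) = 7.29
By independence, V(Q) = (-3)²V(L_1) + (-1)²V(L_2) + (-2)²V(L_3)
= (-3)²·6.25 + (-1)²·121 + (-2)²·7.29 = 206.41
SD(Q) = √206.41 ≈ 14.3670

14.3670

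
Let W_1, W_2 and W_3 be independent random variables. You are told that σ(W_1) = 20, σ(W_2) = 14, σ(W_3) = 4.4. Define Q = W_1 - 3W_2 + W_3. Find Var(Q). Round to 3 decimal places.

2183.360

Var(W_1) = 400, Var(W_2) = 196, Var(W_3) = 19.36
By independence, Var(Q) = (1)²Var(W_1) + (-3)²Var(W_2) + (1)²Var(W_3)
= (1)²·400 + (-3)²·196 + (1)²·19.36 = 2183.36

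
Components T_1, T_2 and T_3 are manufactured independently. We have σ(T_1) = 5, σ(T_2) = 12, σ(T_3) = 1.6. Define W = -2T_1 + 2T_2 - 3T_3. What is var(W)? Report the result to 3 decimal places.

var(T_1) = 25, var(T_2) = 144, var(T_3) = 2.56
By independence, var(W) = (-2)²var(T_1) + (2)²var(T_2) + (-3)²var(T_3)
= (-2)²·25 + (2)²·144 + (-3)²·2.56 = 699.04

699.040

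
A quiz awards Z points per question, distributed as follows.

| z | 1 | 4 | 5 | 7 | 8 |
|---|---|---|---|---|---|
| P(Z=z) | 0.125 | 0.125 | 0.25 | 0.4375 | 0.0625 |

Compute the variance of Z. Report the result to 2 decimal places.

E[Z] = (1)(0.125) + (4)(0.125) + (5)(0.25) + (7)(0.4375) + (8)(0.0625) = 5.4375
E[Z²] = (1)²(0.125) + (4)²(0.125) + (5)²(0.25) + (7)²(0.4375) + (8)²(0.0625) = 33.8125
Var(Z) = E[Z²] − (E[Z])² = 33.8125 − (5.4375)² = 4.24609375

4.25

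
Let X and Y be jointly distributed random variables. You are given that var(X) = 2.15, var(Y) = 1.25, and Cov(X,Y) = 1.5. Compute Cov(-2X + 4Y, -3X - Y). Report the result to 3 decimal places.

-7.100

Cov(-2X + 4Y, -3X - Y) = (-2)(-3)var(X) + (4)(-1)var(Y) + [(-2)(-1) + (4)(-3)]Cov(X,Y)
= 6·2.15 + -4·1.25 + -10·1.5 = -7.1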